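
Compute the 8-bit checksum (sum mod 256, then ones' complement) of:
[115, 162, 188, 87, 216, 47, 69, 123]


Sum = 1007 mod 256 = 239
Complement = 16

16


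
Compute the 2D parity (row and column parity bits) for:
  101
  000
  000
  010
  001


Row parities: 00011
Column parities: 110

Row P: 00011, Col P: 110, Corner: 0


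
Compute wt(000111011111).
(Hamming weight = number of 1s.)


Counting 1s in 000111011111

8


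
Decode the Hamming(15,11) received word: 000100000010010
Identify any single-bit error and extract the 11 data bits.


Syndrome = 1: error at position 1

Data: 00000010010 (corrected bit 1)


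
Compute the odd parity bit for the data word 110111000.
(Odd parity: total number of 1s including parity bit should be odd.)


Number of 1s in data: 5
Parity bit: 0

0


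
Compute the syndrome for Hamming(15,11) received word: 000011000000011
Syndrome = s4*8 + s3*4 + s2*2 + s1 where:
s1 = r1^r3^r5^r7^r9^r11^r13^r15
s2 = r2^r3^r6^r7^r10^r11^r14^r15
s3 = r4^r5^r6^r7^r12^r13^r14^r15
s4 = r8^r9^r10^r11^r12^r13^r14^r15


s1=0, s2=1, s3=0, s4=0

Syndrome = 2 (error at position 2)


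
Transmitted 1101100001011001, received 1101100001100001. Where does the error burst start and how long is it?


XOR: 0000000000111000

Burst at position 10, length 3


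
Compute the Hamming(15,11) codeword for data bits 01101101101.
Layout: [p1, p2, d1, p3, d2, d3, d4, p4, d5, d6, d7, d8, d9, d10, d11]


Parity bits: p1=0, p2=1, p3=1, p4=1

010111011101101


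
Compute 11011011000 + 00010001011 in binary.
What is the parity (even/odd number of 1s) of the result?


11011011000 = 1752
00010001011 = 139
Sum = 1891 = 11101100011
1s count = 7

odd parity (7 ones in 11101100011)


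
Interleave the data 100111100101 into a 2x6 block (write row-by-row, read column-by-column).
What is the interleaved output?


Matrix:
  100111
  100101
Read columns: 110000111011

110000111011


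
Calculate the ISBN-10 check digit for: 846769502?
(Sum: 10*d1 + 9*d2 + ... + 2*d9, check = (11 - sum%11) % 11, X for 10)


Weighted sum: 318
318 mod 11 = 10

Check digit: 1


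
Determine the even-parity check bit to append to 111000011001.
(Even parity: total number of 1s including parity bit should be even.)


Number of 1s in data: 6
Parity bit: 0

0


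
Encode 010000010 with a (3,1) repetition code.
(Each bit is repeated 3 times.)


Each bit -> 3 copies

000111000000000000000111000


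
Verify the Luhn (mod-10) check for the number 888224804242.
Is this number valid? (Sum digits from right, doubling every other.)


Luhn sum = 59
59 mod 10 = 9

Invalid (Luhn sum mod 10 = 9)


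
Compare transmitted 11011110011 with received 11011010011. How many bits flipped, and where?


XOR: 00000100000

1 error(s) at position(s): 5


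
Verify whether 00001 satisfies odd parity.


Number of 1s: 1

Yes, parity is correct (1 ones)


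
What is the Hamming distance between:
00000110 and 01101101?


XOR: 01101011
Count of 1s: 5

5


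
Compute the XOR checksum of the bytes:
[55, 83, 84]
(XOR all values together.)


XOR chain: 55 ^ 83 ^ 84 = 48

48


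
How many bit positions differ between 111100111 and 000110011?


XOR: 111010100
Count of 1s: 5

5


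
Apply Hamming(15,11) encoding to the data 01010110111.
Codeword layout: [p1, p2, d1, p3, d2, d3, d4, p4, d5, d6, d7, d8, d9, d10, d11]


Parity bits: p1=1, p2=1, p3=1, p4=1

110110110110111


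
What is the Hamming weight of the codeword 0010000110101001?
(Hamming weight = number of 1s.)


Counting 1s in 0010000110101001

6


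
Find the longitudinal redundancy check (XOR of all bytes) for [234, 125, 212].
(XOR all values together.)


XOR chain: 234 ^ 125 ^ 212 = 67

67


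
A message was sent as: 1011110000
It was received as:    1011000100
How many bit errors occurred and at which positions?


XOR: 0000110100

3 error(s) at position(s): 4, 5, 7


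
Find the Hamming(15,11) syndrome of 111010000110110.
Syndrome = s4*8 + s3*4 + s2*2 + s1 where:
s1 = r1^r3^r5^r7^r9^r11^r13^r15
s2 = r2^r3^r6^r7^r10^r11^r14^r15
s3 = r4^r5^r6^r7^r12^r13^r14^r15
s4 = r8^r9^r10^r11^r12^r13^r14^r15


s1=1, s2=1, s3=1, s4=0

Syndrome = 7 (error at position 7)


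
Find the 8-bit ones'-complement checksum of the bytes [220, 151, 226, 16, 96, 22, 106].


Sum = 837 mod 256 = 69
Complement = 186

186


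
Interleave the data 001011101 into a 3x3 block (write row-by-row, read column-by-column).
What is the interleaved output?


Matrix:
  001
  011
  101
Read columns: 001010111

001010111


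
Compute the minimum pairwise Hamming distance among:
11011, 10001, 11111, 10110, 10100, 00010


Comparing all pairs, minimum distance: 1
Can detect 0 errors, correct 0 errors

1


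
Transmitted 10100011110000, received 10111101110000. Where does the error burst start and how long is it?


XOR: 00011110000000

Burst at position 3, length 4


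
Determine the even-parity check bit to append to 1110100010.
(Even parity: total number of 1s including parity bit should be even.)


Number of 1s in data: 5
Parity bit: 1

1


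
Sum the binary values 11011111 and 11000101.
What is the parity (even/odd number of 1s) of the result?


11011111 = 223
11000101 = 197
Sum = 420 = 110100100
1s count = 4

even parity (4 ones in 110100100)


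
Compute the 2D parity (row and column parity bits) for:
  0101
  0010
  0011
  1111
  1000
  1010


Row parities: 010010
Column parities: 1001

Row P: 010010, Col P: 1001, Corner: 0


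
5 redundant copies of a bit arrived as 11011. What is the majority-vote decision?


Ones: 4 out of 5
Threshold: 3

1 (4/5 voted 1)


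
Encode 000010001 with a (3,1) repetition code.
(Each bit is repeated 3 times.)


Each bit -> 3 copies

000000000000111000000000111


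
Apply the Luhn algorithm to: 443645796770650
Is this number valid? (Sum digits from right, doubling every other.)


Luhn sum = 64
64 mod 10 = 4

Invalid (Luhn sum mod 10 = 4)


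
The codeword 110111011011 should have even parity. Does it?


Number of 1s: 9

No, parity error (9 ones)


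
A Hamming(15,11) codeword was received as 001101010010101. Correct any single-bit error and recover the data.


Syndrome = 0: no error detected

Data: 10100010101 (no errors)


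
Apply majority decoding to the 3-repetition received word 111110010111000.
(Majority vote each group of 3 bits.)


Groups: 111, 110, 010, 111, 000
Majority votes: 11010

11010


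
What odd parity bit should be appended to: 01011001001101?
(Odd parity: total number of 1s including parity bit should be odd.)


Number of 1s in data: 7
Parity bit: 0

0


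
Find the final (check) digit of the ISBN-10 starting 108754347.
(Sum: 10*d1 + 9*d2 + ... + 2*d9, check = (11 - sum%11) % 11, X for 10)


Weighted sum: 211
211 mod 11 = 2

Check digit: 9


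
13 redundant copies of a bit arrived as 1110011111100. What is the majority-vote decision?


Ones: 9 out of 13
Threshold: 7

1 (9/13 voted 1)


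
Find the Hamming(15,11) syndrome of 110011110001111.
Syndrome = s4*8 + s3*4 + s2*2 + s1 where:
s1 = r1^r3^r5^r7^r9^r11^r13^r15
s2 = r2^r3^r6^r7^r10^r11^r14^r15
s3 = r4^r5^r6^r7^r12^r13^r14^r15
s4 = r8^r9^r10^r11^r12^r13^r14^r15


s1=1, s2=1, s3=1, s4=1

Syndrome = 15 (error at position 15)


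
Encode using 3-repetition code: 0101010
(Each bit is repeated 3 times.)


Each bit -> 3 copies

000111000111000111000


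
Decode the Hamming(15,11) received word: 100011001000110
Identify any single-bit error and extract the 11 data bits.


Syndrome = 8: error at position 8

Data: 01101000110 (corrected bit 8)


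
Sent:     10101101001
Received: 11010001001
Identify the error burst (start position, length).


XOR: 01111100000

Burst at position 1, length 5


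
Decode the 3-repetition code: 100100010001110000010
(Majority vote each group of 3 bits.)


Groups: 100, 100, 010, 001, 110, 000, 010
Majority votes: 0000100

0000100


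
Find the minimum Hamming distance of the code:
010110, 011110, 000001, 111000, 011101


Comparing all pairs, minimum distance: 1
Can detect 0 errors, correct 0 errors

1


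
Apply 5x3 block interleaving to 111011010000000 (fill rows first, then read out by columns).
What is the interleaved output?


Matrix:
  111
  011
  010
  000
  000
Read columns: 100001110011000

100001110011000


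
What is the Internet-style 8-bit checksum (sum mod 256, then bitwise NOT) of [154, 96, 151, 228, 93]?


Sum = 722 mod 256 = 210
Complement = 45

45


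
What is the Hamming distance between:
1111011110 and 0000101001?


XOR: 1111110111
Count of 1s: 9

9


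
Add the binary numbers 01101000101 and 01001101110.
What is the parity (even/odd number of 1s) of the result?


01101000101 = 837
01001101110 = 622
Sum = 1459 = 10110110011
1s count = 7

odd parity (7 ones in 10110110011)


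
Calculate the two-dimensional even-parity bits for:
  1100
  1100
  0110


Row parities: 000
Column parities: 0110

Row P: 000, Col P: 0110, Corner: 0


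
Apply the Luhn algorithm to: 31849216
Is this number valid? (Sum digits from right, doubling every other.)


Luhn sum = 37
37 mod 10 = 7

Invalid (Luhn sum mod 10 = 7)


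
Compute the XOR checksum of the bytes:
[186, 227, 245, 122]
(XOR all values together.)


XOR chain: 186 ^ 227 ^ 245 ^ 122 = 214

214


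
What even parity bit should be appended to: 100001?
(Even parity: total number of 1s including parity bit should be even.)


Number of 1s in data: 2
Parity bit: 0

0


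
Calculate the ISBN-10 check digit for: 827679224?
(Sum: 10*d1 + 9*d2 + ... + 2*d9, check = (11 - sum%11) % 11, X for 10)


Weighted sum: 305
305 mod 11 = 8

Check digit: 3


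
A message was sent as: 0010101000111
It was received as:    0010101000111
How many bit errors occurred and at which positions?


XOR: 0000000000000

0 errors (received matches sent)


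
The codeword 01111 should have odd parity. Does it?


Number of 1s: 4

No, parity error (4 ones)


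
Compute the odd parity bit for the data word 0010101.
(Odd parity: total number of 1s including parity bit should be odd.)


Number of 1s in data: 3
Parity bit: 0

0


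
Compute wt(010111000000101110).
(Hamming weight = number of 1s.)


Counting 1s in 010111000000101110

8


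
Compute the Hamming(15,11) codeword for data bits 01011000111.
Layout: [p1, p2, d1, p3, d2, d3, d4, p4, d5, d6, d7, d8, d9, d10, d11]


Parity bits: p1=1, p2=1, p3=1, p4=0

110110101000111


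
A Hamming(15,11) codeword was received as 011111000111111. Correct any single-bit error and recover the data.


Syndrome = 7: error at position 7

Data: 11110111111 (corrected bit 7)


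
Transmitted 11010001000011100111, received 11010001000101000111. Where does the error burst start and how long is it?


XOR: 00000000000110100000

Burst at position 11, length 4


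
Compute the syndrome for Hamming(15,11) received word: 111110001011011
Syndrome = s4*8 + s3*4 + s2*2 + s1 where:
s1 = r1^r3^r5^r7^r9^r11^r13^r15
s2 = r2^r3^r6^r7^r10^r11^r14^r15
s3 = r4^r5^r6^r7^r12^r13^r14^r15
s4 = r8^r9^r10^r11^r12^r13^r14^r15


s1=0, s2=1, s3=1, s4=1

Syndrome = 14 (error at position 14)


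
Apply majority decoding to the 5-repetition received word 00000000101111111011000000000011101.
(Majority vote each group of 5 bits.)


Groups: 00000, 00010, 11111, 11011, 00000, 00000, 11101
Majority votes: 0011001

0011001


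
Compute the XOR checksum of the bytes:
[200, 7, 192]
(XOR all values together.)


XOR chain: 200 ^ 7 ^ 192 = 15

15


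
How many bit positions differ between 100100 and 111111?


XOR: 011011
Count of 1s: 4

4


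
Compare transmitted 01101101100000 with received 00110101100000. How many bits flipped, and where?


XOR: 01011000000000

3 error(s) at position(s): 1, 3, 4


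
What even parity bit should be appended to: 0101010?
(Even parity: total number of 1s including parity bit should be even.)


Number of 1s in data: 3
Parity bit: 1

1


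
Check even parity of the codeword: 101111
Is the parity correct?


Number of 1s: 5

No, parity error (5 ones)


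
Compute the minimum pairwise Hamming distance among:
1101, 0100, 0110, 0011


Comparing all pairs, minimum distance: 1
Can detect 0 errors, correct 0 errors

1


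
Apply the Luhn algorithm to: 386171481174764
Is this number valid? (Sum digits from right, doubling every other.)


Luhn sum = 70
70 mod 10 = 0

Valid (Luhn sum mod 10 = 0)


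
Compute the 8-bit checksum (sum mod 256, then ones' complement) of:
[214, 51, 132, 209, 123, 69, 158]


Sum = 956 mod 256 = 188
Complement = 67

67


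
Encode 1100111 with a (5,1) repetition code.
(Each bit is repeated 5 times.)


Each bit -> 5 copies

11111111110000000000111111111111111


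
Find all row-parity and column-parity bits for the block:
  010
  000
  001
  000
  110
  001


Row parities: 101001
Column parities: 100

Row P: 101001, Col P: 100, Corner: 1


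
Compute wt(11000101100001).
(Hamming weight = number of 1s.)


Counting 1s in 11000101100001

6


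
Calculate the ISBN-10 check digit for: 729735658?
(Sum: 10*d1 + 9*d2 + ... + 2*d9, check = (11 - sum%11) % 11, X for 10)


Weighted sum: 307
307 mod 11 = 10

Check digit: 1


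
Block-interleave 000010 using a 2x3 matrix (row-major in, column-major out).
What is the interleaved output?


Matrix:
  000
  010
Read columns: 000100

000100


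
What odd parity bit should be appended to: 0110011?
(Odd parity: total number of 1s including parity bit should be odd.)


Number of 1s in data: 4
Parity bit: 1

1


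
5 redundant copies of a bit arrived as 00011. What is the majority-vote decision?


Ones: 2 out of 5
Threshold: 3

0 (2/5 voted 1)


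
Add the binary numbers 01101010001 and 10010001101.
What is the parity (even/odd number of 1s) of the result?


01101010001 = 849
10010001101 = 1165
Sum = 2014 = 11111011110
1s count = 9

odd parity (9 ones in 11111011110)


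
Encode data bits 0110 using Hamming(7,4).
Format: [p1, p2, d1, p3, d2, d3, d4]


Parity bits: p1=1, p2=1, p3=0

1100110


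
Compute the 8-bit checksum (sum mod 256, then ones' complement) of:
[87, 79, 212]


Sum = 378 mod 256 = 122
Complement = 133

133


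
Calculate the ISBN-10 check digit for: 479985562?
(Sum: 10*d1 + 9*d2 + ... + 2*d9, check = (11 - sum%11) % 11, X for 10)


Weighted sum: 353
353 mod 11 = 1

Check digit: X


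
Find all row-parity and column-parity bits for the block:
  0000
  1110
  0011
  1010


Row parities: 0100
Column parities: 0111

Row P: 0100, Col P: 0111, Corner: 1


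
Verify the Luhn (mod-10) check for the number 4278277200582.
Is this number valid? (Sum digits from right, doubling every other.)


Luhn sum = 54
54 mod 10 = 4

Invalid (Luhn sum mod 10 = 4)


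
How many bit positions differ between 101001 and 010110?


XOR: 111111
Count of 1s: 6

6


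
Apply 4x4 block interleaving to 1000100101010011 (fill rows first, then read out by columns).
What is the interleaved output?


Matrix:
  1000
  1001
  0101
  0011
Read columns: 1100001000010111

1100001000010111


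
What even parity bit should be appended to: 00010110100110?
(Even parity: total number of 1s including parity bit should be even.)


Number of 1s in data: 6
Parity bit: 0

0


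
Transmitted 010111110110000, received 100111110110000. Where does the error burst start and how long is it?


XOR: 110000000000000

Burst at position 0, length 2


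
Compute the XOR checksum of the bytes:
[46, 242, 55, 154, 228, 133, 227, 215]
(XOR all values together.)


XOR chain: 46 ^ 242 ^ 55 ^ 154 ^ 228 ^ 133 ^ 227 ^ 215 = 36

36


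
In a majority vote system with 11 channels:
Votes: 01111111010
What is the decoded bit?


Ones: 8 out of 11
Threshold: 6

1 (8/11 voted 1)


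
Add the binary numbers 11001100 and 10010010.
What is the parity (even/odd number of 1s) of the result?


11001100 = 204
10010010 = 146
Sum = 350 = 101011110
1s count = 6

even parity (6 ones in 101011110)


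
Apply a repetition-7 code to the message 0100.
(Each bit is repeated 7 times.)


Each bit -> 7 copies

0000000111111100000000000000


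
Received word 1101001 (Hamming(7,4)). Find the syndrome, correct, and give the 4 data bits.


Syndrome = 0: no error detected

Data: 0001 (no errors)


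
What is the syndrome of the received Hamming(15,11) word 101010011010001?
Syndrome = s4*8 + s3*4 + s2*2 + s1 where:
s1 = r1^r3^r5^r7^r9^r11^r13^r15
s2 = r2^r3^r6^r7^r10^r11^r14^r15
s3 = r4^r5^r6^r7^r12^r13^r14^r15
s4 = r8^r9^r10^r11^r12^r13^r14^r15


s1=0, s2=1, s3=0, s4=0

Syndrome = 2 (error at position 2)


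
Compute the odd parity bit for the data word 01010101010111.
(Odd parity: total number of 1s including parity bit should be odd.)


Number of 1s in data: 8
Parity bit: 1

1


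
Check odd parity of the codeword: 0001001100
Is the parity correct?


Number of 1s: 3

Yes, parity is correct (3 ones)


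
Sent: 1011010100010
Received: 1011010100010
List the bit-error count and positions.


XOR: 0000000000000

0 errors (received matches sent)


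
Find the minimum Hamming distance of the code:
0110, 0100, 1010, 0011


Comparing all pairs, minimum distance: 1
Can detect 0 errors, correct 0 errors

1


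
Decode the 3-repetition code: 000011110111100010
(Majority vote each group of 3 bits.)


Groups: 000, 011, 110, 111, 100, 010
Majority votes: 011100

011100


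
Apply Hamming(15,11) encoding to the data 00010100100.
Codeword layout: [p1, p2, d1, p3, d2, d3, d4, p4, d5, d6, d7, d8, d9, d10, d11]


Parity bits: p1=0, p2=0, p3=0, p4=0

000000100100100


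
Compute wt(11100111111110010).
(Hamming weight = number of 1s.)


Counting 1s in 11100111111110010

12


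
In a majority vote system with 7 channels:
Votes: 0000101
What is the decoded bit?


Ones: 2 out of 7
Threshold: 4

0 (2/7 voted 1)


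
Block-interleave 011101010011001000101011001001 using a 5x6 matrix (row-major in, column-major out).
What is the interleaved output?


Matrix:
  011101
  010011
  001000
  101011
  001001
Read columns: 000101100010111100000101011011

000101100010111100000101011011


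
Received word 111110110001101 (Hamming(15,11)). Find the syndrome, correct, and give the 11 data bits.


Syndrome = 0: no error detected

Data: 11010001101 (no errors)


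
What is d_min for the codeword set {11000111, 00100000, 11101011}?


Comparing all pairs, minimum distance: 3
Can detect 2 errors, correct 1 errors

3


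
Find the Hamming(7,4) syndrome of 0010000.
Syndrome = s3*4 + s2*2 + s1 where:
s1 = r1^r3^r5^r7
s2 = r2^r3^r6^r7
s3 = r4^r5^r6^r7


s1=1, s2=1, s3=0

Syndrome = 3 (error at position 3)


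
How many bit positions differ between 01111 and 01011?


XOR: 00100
Count of 1s: 1

1


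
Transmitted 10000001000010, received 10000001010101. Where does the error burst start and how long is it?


XOR: 00000000010111

Burst at position 9, length 5


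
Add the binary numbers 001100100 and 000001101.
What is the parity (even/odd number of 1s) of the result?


001100100 = 100
000001101 = 13
Sum = 113 = 1110001
1s count = 4

even parity (4 ones in 1110001)


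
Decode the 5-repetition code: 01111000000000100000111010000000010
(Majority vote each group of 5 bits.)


Groups: 01111, 00000, 00001, 00000, 11101, 00000, 00010
Majority votes: 1000100

1000100


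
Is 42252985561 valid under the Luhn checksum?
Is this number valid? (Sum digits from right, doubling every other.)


Luhn sum = 40
40 mod 10 = 0

Valid (Luhn sum mod 10 = 0)


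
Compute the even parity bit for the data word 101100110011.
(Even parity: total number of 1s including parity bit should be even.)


Number of 1s in data: 7
Parity bit: 1

1


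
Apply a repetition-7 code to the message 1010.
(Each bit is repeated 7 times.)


Each bit -> 7 copies

1111111000000011111110000000


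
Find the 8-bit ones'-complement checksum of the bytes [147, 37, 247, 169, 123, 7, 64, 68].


Sum = 862 mod 256 = 94
Complement = 161

161


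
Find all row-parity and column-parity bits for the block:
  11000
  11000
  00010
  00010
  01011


Row parities: 00111
Column parities: 01011

Row P: 00111, Col P: 01011, Corner: 1


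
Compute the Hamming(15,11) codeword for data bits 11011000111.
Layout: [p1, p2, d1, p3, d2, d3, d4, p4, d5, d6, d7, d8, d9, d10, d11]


Parity bits: p1=0, p2=0, p3=1, p4=0

001110101000111


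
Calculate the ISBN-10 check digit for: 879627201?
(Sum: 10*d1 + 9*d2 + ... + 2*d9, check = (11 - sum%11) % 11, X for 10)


Weighted sum: 314
314 mod 11 = 6

Check digit: 5


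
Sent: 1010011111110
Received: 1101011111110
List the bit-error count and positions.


XOR: 0111000000000

3 error(s) at position(s): 1, 2, 3


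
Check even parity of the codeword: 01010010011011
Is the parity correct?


Number of 1s: 7

No, parity error (7 ones)


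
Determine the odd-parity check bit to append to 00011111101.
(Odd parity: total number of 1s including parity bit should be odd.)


Number of 1s in data: 7
Parity bit: 0

0


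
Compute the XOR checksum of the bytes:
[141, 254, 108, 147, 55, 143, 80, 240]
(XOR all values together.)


XOR chain: 141 ^ 254 ^ 108 ^ 147 ^ 55 ^ 143 ^ 80 ^ 240 = 148

148


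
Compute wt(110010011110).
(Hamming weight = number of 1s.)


Counting 1s in 110010011110

7


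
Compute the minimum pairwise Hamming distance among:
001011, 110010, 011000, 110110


Comparing all pairs, minimum distance: 1
Can detect 0 errors, correct 0 errors

1


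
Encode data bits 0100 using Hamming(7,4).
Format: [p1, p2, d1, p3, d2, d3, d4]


Parity bits: p1=1, p2=0, p3=1

1001100


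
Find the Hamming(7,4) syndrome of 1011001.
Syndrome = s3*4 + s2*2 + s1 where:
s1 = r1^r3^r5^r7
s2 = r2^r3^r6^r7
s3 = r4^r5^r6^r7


s1=1, s2=0, s3=0

Syndrome = 1 (error at position 1)


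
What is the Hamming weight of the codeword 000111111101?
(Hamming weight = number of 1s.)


Counting 1s in 000111111101

8


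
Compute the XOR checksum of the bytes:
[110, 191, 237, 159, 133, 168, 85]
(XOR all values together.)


XOR chain: 110 ^ 191 ^ 237 ^ 159 ^ 133 ^ 168 ^ 85 = 219

219


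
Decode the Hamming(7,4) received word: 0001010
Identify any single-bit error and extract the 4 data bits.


Syndrome = 2: error at position 2

Data: 0010 (corrected bit 2)


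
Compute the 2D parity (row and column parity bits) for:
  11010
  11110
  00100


Row parities: 101
Column parities: 00000

Row P: 101, Col P: 00000, Corner: 0


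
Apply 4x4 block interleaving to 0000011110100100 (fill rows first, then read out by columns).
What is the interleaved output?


Matrix:
  0000
  0111
  1010
  0100
Read columns: 0010010101100100

0010010101100100


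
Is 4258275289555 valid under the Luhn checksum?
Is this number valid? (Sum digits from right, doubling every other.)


Luhn sum = 64
64 mod 10 = 4

Invalid (Luhn sum mod 10 = 4)


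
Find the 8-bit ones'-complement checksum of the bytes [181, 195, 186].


Sum = 562 mod 256 = 50
Complement = 205

205


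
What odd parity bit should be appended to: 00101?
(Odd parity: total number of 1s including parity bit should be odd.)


Number of 1s in data: 2
Parity bit: 1

1


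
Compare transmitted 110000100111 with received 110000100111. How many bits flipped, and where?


XOR: 000000000000

0 errors (received matches sent)


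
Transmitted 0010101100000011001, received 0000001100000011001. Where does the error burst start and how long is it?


XOR: 0010100000000000000

Burst at position 2, length 3


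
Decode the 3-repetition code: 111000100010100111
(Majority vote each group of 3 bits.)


Groups: 111, 000, 100, 010, 100, 111
Majority votes: 100001

100001


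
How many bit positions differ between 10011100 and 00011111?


XOR: 10000011
Count of 1s: 3

3


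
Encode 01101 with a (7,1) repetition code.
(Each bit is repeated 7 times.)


Each bit -> 7 copies

00000001111111111111100000001111111


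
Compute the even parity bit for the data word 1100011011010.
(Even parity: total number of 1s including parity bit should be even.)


Number of 1s in data: 7
Parity bit: 1

1


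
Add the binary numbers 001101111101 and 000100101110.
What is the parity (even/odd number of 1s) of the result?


001101111101 = 893
000100101110 = 302
Sum = 1195 = 10010101011
1s count = 6

even parity (6 ones in 10010101011)


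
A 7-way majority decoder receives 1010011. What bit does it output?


Ones: 4 out of 7
Threshold: 4

1 (4/7 voted 1)


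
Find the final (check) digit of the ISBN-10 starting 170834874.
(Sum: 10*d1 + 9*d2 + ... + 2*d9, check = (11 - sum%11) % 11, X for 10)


Weighted sum: 228
228 mod 11 = 8

Check digit: 3


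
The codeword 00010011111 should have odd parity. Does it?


Number of 1s: 6

No, parity error (6 ones)


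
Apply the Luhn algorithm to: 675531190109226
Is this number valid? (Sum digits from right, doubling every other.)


Luhn sum = 55
55 mod 10 = 5

Invalid (Luhn sum mod 10 = 5)


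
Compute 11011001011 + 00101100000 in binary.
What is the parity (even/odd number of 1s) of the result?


11011001011 = 1739
00101100000 = 352
Sum = 2091 = 100000101011
1s count = 5

odd parity (5 ones in 100000101011)


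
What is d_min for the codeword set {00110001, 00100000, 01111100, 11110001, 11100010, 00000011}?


Comparing all pairs, minimum distance: 2
Can detect 1 errors, correct 0 errors

2


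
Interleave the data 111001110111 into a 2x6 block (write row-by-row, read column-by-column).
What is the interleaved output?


Matrix:
  111001
  110111
Read columns: 111110010111

111110010111


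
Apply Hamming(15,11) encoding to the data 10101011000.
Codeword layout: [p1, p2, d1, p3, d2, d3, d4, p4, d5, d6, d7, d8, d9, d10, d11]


Parity bits: p1=1, p2=1, p3=0, p4=1

111001011011000


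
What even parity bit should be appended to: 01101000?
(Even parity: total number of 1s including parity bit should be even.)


Number of 1s in data: 3
Parity bit: 1

1


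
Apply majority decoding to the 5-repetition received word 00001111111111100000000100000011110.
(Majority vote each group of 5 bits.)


Groups: 00001, 11111, 11111, 00000, 00010, 00000, 11110
Majority votes: 0110001

0110001


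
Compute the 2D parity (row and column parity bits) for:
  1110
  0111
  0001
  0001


Row parities: 1111
Column parities: 1001

Row P: 1111, Col P: 1001, Corner: 0


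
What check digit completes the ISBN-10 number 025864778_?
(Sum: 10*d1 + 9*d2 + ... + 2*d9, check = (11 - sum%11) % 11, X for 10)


Weighted sum: 235
235 mod 11 = 4

Check digit: 7


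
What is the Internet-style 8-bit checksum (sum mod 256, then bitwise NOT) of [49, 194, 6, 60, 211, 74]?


Sum = 594 mod 256 = 82
Complement = 173

173


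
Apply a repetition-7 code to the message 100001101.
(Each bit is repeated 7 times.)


Each bit -> 7 copies

111111100000000000000000000000000001111111111111100000001111111


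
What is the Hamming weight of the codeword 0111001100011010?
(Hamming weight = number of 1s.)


Counting 1s in 0111001100011010

8


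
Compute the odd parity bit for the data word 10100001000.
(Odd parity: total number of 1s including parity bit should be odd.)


Number of 1s in data: 3
Parity bit: 0

0


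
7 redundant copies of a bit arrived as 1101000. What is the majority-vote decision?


Ones: 3 out of 7
Threshold: 4

0 (3/7 voted 1)


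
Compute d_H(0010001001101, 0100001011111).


XOR: 0110000010010
Count of 1s: 4

4


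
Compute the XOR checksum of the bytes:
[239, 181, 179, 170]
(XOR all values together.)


XOR chain: 239 ^ 181 ^ 179 ^ 170 = 67

67


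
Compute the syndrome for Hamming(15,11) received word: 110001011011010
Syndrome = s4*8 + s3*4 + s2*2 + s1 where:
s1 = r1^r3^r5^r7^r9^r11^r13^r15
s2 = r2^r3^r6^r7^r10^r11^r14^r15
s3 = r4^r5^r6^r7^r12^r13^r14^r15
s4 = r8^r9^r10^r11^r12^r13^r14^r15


s1=1, s2=0, s3=1, s4=1

Syndrome = 13 (error at position 13)


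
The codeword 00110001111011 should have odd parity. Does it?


Number of 1s: 8

No, parity error (8 ones)


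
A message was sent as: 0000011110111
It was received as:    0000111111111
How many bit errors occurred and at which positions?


XOR: 0000100001000

2 error(s) at position(s): 4, 9


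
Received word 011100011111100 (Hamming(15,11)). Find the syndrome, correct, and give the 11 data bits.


Syndrome = 4: error at position 4

Data: 10001111100 (corrected bit 4)


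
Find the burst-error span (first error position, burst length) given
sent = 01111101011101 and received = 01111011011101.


XOR: 00000110000000

Burst at position 5, length 2


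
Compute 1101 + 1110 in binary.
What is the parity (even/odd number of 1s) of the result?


1101 = 13
1110 = 14
Sum = 27 = 11011
1s count = 4

even parity (4 ones in 11011)


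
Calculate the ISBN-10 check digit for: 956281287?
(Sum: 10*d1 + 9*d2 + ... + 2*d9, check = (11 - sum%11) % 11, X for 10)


Weighted sum: 296
296 mod 11 = 10

Check digit: 1


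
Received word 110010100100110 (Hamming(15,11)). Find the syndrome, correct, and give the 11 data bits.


Syndrome = 8: error at position 8

Data: 01010100110 (corrected bit 8)


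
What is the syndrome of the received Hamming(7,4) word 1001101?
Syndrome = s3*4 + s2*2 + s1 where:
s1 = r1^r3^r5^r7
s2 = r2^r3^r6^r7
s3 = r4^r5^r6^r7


s1=1, s2=1, s3=1

Syndrome = 7 (error at position 7)


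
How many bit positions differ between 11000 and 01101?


XOR: 10101
Count of 1s: 3

3


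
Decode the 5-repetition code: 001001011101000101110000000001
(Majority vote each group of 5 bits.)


Groups: 00100, 10111, 01000, 10111, 00000, 00001
Majority votes: 010100

010100


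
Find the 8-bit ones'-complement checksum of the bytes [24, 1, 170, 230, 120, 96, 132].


Sum = 773 mod 256 = 5
Complement = 250

250


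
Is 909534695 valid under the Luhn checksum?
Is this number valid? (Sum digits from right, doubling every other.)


Luhn sum = 50
50 mod 10 = 0

Valid (Luhn sum mod 10 = 0)


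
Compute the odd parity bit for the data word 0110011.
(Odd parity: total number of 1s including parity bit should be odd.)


Number of 1s in data: 4
Parity bit: 1

1


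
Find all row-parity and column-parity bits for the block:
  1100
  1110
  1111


Row parities: 010
Column parities: 1101

Row P: 010, Col P: 1101, Corner: 1


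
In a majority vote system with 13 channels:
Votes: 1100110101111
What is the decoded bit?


Ones: 9 out of 13
Threshold: 7

1 (9/13 voted 1)


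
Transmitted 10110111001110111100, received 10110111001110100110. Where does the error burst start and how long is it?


XOR: 00000000000000011010

Burst at position 15, length 4


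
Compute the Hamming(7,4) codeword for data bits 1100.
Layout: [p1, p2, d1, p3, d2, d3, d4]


Parity bits: p1=0, p2=1, p3=1

0111100


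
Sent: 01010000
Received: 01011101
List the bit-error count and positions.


XOR: 00001101

3 error(s) at position(s): 4, 5, 7


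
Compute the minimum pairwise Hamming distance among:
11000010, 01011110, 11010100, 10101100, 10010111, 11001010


Comparing all pairs, minimum distance: 1
Can detect 0 errors, correct 0 errors

1


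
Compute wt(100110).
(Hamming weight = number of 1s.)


Counting 1s in 100110

3


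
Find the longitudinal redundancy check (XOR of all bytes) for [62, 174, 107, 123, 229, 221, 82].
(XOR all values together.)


XOR chain: 62 ^ 174 ^ 107 ^ 123 ^ 229 ^ 221 ^ 82 = 234

234


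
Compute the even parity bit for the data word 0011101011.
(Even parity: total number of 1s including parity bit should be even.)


Number of 1s in data: 6
Parity bit: 0

0


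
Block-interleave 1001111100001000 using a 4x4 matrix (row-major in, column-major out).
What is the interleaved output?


Matrix:
  1001
  1111
  0000
  1000
Read columns: 1101010001001100

1101010001001100


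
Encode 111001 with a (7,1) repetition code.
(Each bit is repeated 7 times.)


Each bit -> 7 copies

111111111111111111111000000000000001111111


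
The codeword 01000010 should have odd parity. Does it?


Number of 1s: 2

No, parity error (2 ones)


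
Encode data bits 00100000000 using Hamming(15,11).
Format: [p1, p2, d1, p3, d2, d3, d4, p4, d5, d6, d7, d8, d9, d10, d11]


Parity bits: p1=0, p2=1, p3=1, p4=0

010101000000000


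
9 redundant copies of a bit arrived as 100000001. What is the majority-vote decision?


Ones: 2 out of 9
Threshold: 5

0 (2/9 voted 1)


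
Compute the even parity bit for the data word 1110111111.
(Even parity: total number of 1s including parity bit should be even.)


Number of 1s in data: 9
Parity bit: 1

1


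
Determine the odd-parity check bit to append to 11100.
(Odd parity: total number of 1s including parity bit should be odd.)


Number of 1s in data: 3
Parity bit: 0

0


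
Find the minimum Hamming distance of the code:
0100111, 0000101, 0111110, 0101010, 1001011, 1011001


Comparing all pairs, minimum distance: 2
Can detect 1 errors, correct 0 errors

2


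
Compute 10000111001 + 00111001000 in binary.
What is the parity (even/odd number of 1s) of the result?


10000111001 = 1081
00111001000 = 456
Sum = 1537 = 11000000001
1s count = 3

odd parity (3 ones in 11000000001)


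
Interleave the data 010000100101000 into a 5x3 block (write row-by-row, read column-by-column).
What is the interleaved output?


Matrix:
  010
  000
  100
  101
  000
Read columns: 001101000000010

001101000000010


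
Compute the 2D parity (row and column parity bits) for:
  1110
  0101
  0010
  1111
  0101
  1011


Row parities: 101001
Column parities: 1000

Row P: 101001, Col P: 1000, Corner: 1


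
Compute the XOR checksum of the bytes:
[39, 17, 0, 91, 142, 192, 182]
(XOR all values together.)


XOR chain: 39 ^ 17 ^ 0 ^ 91 ^ 142 ^ 192 ^ 182 = 149

149


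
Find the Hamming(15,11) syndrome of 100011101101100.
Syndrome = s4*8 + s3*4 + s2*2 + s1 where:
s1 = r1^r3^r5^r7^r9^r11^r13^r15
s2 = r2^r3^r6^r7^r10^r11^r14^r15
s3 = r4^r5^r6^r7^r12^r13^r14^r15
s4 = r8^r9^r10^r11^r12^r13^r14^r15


s1=1, s2=1, s3=1, s4=0

Syndrome = 7 (error at position 7)


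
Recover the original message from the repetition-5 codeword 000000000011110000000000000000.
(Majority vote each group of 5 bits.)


Groups: 00000, 00000, 11110, 00000, 00000, 00000
Majority votes: 001000

001000


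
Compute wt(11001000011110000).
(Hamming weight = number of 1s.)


Counting 1s in 11001000011110000

7


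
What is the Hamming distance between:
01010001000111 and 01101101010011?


XOR: 00111100010100
Count of 1s: 6

6


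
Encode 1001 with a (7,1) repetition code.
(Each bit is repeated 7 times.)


Each bit -> 7 copies

1111111000000000000001111111


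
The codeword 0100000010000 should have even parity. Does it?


Number of 1s: 2

Yes, parity is correct (2 ones)


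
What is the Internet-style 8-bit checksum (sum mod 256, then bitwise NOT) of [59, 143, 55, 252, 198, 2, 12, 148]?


Sum = 869 mod 256 = 101
Complement = 154

154


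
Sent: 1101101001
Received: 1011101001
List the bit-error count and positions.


XOR: 0110000000

2 error(s) at position(s): 1, 2


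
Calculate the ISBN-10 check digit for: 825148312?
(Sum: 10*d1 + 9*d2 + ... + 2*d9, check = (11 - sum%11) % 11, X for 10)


Weighted sum: 228
228 mod 11 = 8

Check digit: 3


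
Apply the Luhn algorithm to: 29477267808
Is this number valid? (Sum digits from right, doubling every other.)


Luhn sum = 58
58 mod 10 = 8

Invalid (Luhn sum mod 10 = 8)


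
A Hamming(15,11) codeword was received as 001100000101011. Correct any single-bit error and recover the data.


Syndrome = 0: no error detected

Data: 10000101011 (no errors)


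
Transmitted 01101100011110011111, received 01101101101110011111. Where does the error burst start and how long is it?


XOR: 00000001110000000000

Burst at position 7, length 3


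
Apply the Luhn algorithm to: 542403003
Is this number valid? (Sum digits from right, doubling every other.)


Luhn sum = 32
32 mod 10 = 2

Invalid (Luhn sum mod 10 = 2)


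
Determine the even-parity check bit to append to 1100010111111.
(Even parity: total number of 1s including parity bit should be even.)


Number of 1s in data: 9
Parity bit: 1

1


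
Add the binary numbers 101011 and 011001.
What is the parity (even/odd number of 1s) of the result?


101011 = 43
011001 = 25
Sum = 68 = 1000100
1s count = 2

even parity (2 ones in 1000100)


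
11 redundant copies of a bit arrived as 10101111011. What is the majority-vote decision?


Ones: 8 out of 11
Threshold: 6

1 (8/11 voted 1)


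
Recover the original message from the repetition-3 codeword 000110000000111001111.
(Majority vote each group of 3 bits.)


Groups: 000, 110, 000, 000, 111, 001, 111
Majority votes: 0100101

0100101


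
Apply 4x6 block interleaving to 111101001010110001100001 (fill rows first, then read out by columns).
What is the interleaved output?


Matrix:
  111101
  001010
  110001
  100001
Read columns: 101110101100100001001011

101110101100100001001011


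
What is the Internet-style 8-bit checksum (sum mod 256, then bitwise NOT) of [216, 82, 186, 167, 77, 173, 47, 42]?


Sum = 990 mod 256 = 222
Complement = 33

33


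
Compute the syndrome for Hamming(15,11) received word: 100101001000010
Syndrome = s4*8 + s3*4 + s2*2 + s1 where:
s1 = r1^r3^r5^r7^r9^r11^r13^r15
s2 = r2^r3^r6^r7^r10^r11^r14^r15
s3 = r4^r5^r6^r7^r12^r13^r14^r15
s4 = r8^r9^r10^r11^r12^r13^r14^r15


s1=0, s2=0, s3=1, s4=0

Syndrome = 4 (error at position 4)


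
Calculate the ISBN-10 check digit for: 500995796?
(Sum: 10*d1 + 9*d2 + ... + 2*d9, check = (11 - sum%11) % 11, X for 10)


Weighted sum: 259
259 mod 11 = 6

Check digit: 5


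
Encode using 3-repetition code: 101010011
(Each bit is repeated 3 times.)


Each bit -> 3 copies

111000111000111000000111111


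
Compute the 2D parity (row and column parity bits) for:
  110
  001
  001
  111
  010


Row parities: 01111
Column parities: 011

Row P: 01111, Col P: 011, Corner: 0


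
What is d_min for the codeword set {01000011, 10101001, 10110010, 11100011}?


Comparing all pairs, minimum distance: 2
Can detect 1 errors, correct 0 errors

2


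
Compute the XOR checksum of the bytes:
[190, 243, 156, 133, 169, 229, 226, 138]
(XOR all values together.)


XOR chain: 190 ^ 243 ^ 156 ^ 133 ^ 169 ^ 229 ^ 226 ^ 138 = 112

112


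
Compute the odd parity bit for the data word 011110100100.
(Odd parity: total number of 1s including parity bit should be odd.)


Number of 1s in data: 6
Parity bit: 1

1


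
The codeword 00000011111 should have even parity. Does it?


Number of 1s: 5

No, parity error (5 ones)


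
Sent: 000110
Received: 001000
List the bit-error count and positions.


XOR: 001110

3 error(s) at position(s): 2, 3, 4


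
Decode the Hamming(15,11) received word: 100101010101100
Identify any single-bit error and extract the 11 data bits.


Syndrome = 0: no error detected

Data: 00100101100 (no errors)


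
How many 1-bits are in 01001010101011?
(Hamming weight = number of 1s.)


Counting 1s in 01001010101011

7
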